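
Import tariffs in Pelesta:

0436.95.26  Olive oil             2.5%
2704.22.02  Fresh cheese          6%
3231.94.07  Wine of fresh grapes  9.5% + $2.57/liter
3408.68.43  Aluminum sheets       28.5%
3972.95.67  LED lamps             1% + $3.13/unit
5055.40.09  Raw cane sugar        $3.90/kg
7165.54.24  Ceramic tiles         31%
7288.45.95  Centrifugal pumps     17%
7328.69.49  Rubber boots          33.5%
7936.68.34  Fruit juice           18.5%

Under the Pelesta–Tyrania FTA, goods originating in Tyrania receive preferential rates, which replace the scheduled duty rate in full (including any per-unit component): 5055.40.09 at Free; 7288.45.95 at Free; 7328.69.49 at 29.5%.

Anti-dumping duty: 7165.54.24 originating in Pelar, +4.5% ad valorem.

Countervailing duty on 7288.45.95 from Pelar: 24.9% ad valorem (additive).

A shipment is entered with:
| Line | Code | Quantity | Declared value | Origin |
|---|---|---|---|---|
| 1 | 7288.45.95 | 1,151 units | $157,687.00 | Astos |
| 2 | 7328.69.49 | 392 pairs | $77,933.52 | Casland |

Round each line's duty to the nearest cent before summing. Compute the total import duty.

$52,914.52

Line 1 (7288.45.95, Astos, 1,151 units, $157,687.00):
Base rate for 7288.45.95 is 17%.
7288.45.95 has an FTA preferential rate, but origin Astos is not Tyrania; base rate stands.
The additional-duty order on 7288.45.95 targets Pelar, not Astos; it does not apply.
Duty = $157,687.00 × 17% = $26,806.79.
Line 2 (7328.69.49, Casland, 392 pairs, $77,933.52):
Base rate for 7328.69.49 is 33.5%.
7328.69.49 has an FTA preferential rate, but origin Casland is not Tyrania; base rate stands.
Duty = $77,933.52 × 33.5% = $26,107.73.
Total = $26,806.79 + $26,107.73 = $52,914.52.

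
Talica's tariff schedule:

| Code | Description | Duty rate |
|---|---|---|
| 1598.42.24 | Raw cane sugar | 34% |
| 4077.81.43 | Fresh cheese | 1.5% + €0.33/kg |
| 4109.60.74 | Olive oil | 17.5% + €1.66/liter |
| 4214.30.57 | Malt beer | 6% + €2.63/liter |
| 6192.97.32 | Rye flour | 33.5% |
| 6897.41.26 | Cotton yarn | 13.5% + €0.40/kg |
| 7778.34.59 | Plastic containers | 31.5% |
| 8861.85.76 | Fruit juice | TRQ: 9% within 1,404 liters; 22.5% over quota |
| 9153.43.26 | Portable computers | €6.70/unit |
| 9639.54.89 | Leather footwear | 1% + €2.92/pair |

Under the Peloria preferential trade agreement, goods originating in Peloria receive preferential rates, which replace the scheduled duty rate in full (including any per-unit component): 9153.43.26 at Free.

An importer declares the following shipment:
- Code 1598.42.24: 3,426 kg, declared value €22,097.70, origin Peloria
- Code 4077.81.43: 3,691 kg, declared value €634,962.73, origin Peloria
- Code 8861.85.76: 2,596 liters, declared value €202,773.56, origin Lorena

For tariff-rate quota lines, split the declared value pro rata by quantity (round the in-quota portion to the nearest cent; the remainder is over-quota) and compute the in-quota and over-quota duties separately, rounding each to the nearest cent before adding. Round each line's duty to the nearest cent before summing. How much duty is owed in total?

Line 1 (1598.42.24, Peloria, 3,426 kg, €22,097.70):
Base rate for 1598.42.24 is 34%.
Origin Peloria is the FTA partner but 1598.42.24 is not on the preference list; base rate stands.
Duty = €22,097.70 × 34% = €7,513.22.
Line 2 (4077.81.43, Peloria, 3,691 kg, €634,962.73):
Base rate for 4077.81.43 is 1.5% + €0.33/kg.
Origin Peloria is the FTA partner but 4077.81.43 is not on the preference list; base rate stands.
Duty = €634,962.73 × 1.5% + 3,691 × €0.33 = €10,742.47.
Line 3 (8861.85.76, Lorena, 2,596 liters, €202,773.56):
Code 8861.85.76 is under a tariff-rate quota (threshold 1,404 liters). In-quota: 1,404 liters at 9%; over-quota: 1,192 liters at 22.5%.
Pro-rata value split: in-quota = €202,773.56 × 1,404/2,596 = €109,666.44; over-quota = €202,773.56 − €109,666.44 = €93,107.12.
In-quota duty = €109,666.44 × 9% = €9,869.98. Over-quota duty = €93,107.12 × 22.5% = €20,949.10.
Line duty = €9,869.98 + €20,949.10 = €30,819.08.
Total = €7,513.22 + €10,742.47 + €30,819.08 = €49,074.77.

€49,074.77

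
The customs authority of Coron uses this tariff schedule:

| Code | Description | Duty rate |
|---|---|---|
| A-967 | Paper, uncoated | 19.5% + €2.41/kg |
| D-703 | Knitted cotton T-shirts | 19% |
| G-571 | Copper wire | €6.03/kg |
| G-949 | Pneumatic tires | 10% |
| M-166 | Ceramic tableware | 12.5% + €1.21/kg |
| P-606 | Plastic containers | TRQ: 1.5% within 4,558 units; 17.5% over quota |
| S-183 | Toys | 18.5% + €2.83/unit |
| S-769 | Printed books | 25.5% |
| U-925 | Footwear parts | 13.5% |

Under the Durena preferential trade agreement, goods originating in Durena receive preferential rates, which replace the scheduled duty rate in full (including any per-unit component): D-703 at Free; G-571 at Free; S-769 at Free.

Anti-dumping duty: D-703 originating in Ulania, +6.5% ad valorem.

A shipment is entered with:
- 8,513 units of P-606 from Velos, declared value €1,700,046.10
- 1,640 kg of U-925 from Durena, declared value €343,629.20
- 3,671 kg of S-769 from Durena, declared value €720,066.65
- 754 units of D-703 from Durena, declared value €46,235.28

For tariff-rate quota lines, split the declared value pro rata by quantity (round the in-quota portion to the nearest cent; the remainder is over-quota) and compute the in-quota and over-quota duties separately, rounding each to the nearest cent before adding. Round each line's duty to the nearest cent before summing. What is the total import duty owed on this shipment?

€198,260.79

Line 1 (P-606, Velos, 8,513 units, €1,700,046.10):
Code P-606 is under a tariff-rate quota (threshold 4,558 units). In-quota: 4,558 units at 1.5%; over-quota: 3,955 units at 17.5%.
Pro-rata value split: in-quota = €1,700,046.10 × 4,558/8,513 = €910,232.60; over-quota = €1,700,046.10 − €910,232.60 = €789,813.50.
In-quota duty = €910,232.60 × 1.5% = €13,653.49. Over-quota duty = €789,813.50 × 17.5% = €138,217.36.
Line duty = €13,653.49 + €138,217.36 = €151,870.85.
Line 2 (U-925, Durena, 1,640 kg, €343,629.20):
Base rate for U-925 is 13.5%.
Origin Durena is the FTA partner but U-925 is not on the preference list; base rate stands.
Duty = €343,629.20 × 13.5% = €46,389.94.
Line 3 (S-769, Durena, 3,671 kg, €720,066.65):
Base rate for S-769 is 25.5%.
Origin Durena qualifies under the Coron–Durena agreement and S-769 is covered: preferential rate Free applies instead.
Duty = €720,066.65 × 0% = €0.00.
Line 4 (D-703, Durena, 754 units, €46,235.28):
Base rate for D-703 is 19%.
Origin Durena qualifies under the Coron–Durena agreement and D-703 is covered: preferential rate Free applies instead.
The additional-duty order on D-703 targets Ulania, not Durena; it does not apply.
Duty = €46,235.28 × 0% = €0.00.
Total = €151,870.85 + €46,389.94 + €0.00 + €0.00 = €198,260.79.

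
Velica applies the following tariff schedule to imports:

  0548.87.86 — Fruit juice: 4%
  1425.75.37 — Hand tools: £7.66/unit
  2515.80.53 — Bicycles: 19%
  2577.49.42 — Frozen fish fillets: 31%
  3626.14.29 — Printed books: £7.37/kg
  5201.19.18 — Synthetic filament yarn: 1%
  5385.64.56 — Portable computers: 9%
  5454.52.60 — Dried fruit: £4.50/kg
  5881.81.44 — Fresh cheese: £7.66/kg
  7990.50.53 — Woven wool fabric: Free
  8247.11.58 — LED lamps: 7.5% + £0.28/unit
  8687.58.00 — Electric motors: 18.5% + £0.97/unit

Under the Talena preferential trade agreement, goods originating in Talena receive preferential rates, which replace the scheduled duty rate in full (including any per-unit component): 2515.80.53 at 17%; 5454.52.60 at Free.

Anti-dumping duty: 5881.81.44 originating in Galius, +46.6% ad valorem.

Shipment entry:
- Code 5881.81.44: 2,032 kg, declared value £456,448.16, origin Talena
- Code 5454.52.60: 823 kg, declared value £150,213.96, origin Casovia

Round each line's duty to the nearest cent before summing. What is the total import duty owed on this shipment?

Line 1 (5881.81.44, Talena, 2,032 kg, £456,448.16):
Base rate for 5881.81.44 is £7.66/kg.
Origin Talena is the FTA partner but 5881.81.44 is not on the preference list; base rate stands.
The additional-duty order on 5881.81.44 targets Galius, not Talena; it does not apply.
Duty = 2,032 × £7.66 = £15,565.12.
Line 2 (5454.52.60, Casovia, 823 kg, £150,213.96):
Base rate for 5454.52.60 is £4.50/kg.
5454.52.60 has an FTA preferential rate, but origin Casovia is not Talena; base rate stands.
Duty = 823 × £4.50 = £3,703.50.
Total = £15,565.12 + £3,703.50 = £19,268.62.

£19,268.62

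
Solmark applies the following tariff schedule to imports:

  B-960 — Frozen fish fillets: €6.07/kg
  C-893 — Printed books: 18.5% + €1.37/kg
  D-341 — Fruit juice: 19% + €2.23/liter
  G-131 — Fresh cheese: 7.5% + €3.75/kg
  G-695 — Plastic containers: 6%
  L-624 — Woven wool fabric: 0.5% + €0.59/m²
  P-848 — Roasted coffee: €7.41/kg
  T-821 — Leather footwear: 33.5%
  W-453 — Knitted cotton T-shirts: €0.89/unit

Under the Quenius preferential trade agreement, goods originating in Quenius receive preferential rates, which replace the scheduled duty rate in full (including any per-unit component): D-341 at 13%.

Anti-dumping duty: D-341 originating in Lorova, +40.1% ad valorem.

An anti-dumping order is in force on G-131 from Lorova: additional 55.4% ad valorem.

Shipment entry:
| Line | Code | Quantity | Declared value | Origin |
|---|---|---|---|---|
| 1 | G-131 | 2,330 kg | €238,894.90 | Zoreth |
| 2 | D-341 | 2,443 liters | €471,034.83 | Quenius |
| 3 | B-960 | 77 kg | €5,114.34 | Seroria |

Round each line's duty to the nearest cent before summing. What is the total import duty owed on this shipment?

Line 1 (G-131, Zoreth, 2,330 kg, €238,894.90):
Base rate for G-131 is 7.5% + €3.75/kg.
The additional-duty order on G-131 targets Lorova, not Zoreth; it does not apply.
Duty = €238,894.90 × 7.5% + 2,330 × €3.75 = €26,654.62.
Line 2 (D-341, Quenius, 2,443 liters, €471,034.83):
Base rate for D-341 is 19% + €2.23/liter.
Origin Quenius qualifies under the Solmark–Quenius agreement and D-341 is covered: preferential rate 13% applies instead.
The additional-duty order on D-341 targets Lorova, not Quenius; it does not apply.
Duty = €471,034.83 × 13% = €61,234.53.
Line 3 (B-960, Seroria, 77 kg, €5,114.34):
Base rate for B-960 is €6.07/kg.
Duty = 77 × €6.07 = €467.39.
Total = €26,654.62 + €61,234.53 + €467.39 = €88,356.54.

€88,356.54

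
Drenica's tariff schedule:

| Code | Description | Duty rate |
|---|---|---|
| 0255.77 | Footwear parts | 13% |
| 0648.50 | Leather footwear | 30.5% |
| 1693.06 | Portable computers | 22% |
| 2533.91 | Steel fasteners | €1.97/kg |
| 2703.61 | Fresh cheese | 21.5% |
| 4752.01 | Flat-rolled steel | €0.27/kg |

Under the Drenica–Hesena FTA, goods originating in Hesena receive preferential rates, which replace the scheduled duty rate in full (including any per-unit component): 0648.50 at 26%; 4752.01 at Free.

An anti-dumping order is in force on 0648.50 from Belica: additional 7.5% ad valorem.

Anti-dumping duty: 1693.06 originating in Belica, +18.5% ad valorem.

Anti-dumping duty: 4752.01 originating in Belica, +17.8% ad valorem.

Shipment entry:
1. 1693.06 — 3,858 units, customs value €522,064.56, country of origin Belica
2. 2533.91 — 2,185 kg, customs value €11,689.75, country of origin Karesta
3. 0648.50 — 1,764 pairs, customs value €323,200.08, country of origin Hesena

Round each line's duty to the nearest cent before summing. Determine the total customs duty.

€299,772.62

Line 1 (1693.06, Belica, 3,858 units, €522,064.56):
Base rate for 1693.06 is 22%.
Additional duty on 1693.06 from Belica: +18.5%. Applied ad valorem rate: 22% + 18.5% = 40.5%.
Duty = €522,064.56 × 40.5% = €211,436.15.
Line 2 (2533.91, Karesta, 2,185 kg, €11,689.75):
Base rate for 2533.91 is €1.97/kg.
Duty = 2,185 × €1.97 = €4,304.45.
Line 3 (0648.50, Hesena, 1,764 pairs, €323,200.08):
Base rate for 0648.50 is 30.5%.
Origin Hesena qualifies under the Drenica–Hesena agreement and 0648.50 is covered: preferential rate 26% applies instead.
The additional-duty order on 0648.50 targets Belica, not Hesena; it does not apply.
Duty = €323,200.08 × 26% = €84,032.02.
Total = €211,436.15 + €4,304.45 + €84,032.02 = €299,772.62.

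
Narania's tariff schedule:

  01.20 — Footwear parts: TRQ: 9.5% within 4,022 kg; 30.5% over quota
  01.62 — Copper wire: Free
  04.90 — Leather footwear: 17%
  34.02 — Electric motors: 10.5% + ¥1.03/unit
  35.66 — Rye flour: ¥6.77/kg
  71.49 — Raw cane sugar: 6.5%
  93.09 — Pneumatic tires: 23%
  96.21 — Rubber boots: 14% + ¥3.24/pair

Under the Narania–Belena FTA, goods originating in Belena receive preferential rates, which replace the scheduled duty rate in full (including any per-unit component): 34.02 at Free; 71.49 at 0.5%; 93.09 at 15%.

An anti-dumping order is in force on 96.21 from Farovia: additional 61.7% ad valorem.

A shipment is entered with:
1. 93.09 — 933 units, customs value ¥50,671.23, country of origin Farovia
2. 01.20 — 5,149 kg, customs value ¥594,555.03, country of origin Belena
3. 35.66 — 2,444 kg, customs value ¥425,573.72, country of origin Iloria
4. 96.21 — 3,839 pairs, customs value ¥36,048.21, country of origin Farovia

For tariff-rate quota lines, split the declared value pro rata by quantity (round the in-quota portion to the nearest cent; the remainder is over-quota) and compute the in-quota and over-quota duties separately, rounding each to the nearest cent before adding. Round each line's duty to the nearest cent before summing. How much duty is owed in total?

Line 1 (93.09, Farovia, 933 units, ¥50,671.23):
Base rate for 93.09 is 23%.
93.09 has an FTA preferential rate, but origin Farovia is not Belena; base rate stands.
Duty = ¥50,671.23 × 23% = ¥11,654.38.
Line 2 (01.20, Belena, 5,149 kg, ¥594,555.03):
Code 01.20 is under a tariff-rate quota (threshold 4,022 kg). In-quota: 4,022 kg at 9.5%; over-quota: 1,127 kg at 30.5%.
Pro-rata value split: in-quota = ¥594,555.03 × 4,022/5,149 = ¥464,420.34; over-quota = ¥594,555.03 − ¥464,420.34 = ¥130,134.69.
In-quota duty = ¥464,420.34 × 9.5% = ¥44,119.93. Over-quota duty = ¥130,134.69 × 30.5% = ¥39,691.08.
Line duty = ¥44,119.93 + ¥39,691.08 = ¥83,811.01.
Line 3 (35.66, Iloria, 2,444 kg, ¥425,573.72):
Base rate for 35.66 is ¥6.77/kg.
Duty = 2,444 × ¥6.77 = ¥16,545.88.
Line 4 (96.21, Farovia, 3,839 pairs, ¥36,048.21):
Base rate for 96.21 is 14% + ¥3.24/pair.
Additional duty on 96.21 from Farovia: +61.7%. Applied ad valorem rate: 14% + 61.7% = 75.7%.
Duty = ¥36,048.21 × 75.7% + 3,839 × ¥3.24 = ¥39,726.85.
Total = ¥11,654.38 + ¥83,811.01 + ¥16,545.88 + ¥39,726.85 = ¥151,738.12.

¥151,738.12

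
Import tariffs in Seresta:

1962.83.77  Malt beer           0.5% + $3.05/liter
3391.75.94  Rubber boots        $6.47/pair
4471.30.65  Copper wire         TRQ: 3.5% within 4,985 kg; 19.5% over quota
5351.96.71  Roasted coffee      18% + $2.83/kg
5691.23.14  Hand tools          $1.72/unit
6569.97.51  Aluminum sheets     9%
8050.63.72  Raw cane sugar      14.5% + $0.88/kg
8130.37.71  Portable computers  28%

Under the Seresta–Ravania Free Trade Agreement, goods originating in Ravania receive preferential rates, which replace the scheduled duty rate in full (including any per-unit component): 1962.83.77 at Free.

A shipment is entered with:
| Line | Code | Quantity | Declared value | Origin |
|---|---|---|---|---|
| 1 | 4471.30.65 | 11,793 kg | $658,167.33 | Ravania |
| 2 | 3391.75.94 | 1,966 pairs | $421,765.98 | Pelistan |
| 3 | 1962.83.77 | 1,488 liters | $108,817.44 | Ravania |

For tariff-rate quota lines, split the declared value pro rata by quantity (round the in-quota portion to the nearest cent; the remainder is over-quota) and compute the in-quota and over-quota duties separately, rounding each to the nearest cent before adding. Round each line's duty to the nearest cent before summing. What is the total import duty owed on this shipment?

$96,548.59

Line 1 (4471.30.65, Ravania, 11,793 kg, $658,167.33):
Code 4471.30.65 is under a tariff-rate quota (threshold 4,985 kg). In-quota: 4,985 kg at 3.5%; over-quota: 6,808 kg at 19.5%.
Pro-rata value split: in-quota = $658,167.33 × 4,985/11,793 = $278,212.85; over-quota = $658,167.33 − $278,212.85 = $379,954.48.
In-quota duty = $278,212.85 × 3.5% = $9,737.45. Over-quota duty = $379,954.48 × 19.5% = $74,091.12.
Line duty = $9,737.45 + $74,091.12 = $83,828.57.
Line 2 (3391.75.94, Pelistan, 1,966 pairs, $421,765.98):
Base rate for 3391.75.94 is $6.47/pair.
Duty = 1,966 × $6.47 = $12,720.02.
Line 3 (1962.83.77, Ravania, 1,488 liters, $108,817.44):
Base rate for 1962.83.77 is 0.5% + $3.05/liter.
Origin Ravania qualifies under the Seresta–Ravania agreement and 1962.83.77 is covered: preferential rate Free applies instead.
Duty = $108,817.44 × 0% = $0.00.
Total = $83,828.57 + $12,720.02 + $0.00 = $96,548.59.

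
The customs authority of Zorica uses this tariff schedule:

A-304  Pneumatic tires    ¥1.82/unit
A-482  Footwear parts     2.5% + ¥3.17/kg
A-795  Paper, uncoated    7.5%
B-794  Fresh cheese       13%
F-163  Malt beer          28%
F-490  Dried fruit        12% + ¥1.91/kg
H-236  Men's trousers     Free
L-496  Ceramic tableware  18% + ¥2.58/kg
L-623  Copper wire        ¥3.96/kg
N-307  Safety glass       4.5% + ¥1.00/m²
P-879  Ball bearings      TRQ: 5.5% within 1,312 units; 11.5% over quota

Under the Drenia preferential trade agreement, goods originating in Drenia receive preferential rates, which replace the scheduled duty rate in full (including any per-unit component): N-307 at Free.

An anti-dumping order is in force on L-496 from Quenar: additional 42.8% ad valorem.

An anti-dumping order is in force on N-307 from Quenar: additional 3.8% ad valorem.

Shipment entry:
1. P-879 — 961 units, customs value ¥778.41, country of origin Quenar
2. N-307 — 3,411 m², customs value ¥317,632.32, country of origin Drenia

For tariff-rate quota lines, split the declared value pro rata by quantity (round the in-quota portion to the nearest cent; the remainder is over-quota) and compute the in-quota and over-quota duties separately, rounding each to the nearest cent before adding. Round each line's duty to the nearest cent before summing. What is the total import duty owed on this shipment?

¥42.81

Line 1 (P-879, Quenar, 961 units, ¥778.41):
Code P-879 is under a tariff-rate quota (threshold 1,312 units). Quantity 961 units is within the quota, so the in-quota rate 5.5% applies to the full value.
Duty = ¥778.41 × 5.5% = ¥42.81.
Line 2 (N-307, Drenia, 3,411 m², ¥317,632.32):
Base rate for N-307 is 4.5% + ¥1.00/m².
Origin Drenia qualifies under the Zorica–Drenia agreement and N-307 is covered: preferential rate Free applies instead.
The additional-duty order on N-307 targets Quenar, not Drenia; it does not apply.
Duty = ¥317,632.32 × 0% = ¥0.00.
Total = ¥42.81 + ¥0.00 = ¥42.81.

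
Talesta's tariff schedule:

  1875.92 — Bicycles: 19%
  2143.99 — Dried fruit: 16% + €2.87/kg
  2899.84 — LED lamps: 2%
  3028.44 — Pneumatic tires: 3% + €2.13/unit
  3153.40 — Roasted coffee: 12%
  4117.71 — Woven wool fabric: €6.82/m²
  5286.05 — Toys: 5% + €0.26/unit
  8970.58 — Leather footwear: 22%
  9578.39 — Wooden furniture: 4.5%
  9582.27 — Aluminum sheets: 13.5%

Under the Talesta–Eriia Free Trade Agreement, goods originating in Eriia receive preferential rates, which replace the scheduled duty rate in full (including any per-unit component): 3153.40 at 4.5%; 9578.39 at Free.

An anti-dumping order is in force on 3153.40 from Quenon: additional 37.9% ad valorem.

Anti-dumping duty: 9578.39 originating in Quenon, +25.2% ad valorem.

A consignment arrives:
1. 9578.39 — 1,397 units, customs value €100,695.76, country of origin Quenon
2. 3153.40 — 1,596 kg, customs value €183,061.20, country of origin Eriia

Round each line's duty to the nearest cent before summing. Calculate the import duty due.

Line 1 (9578.39, Quenon, 1,397 units, €100,695.76):
Base rate for 9578.39 is 4.5%.
9578.39 has an FTA preferential rate, but origin Quenon is not Eriia; base rate stands.
Additional duty on 9578.39 from Quenon: +25.2%. Applied ad valorem rate: 4.5% + 25.2% = 29.7%.
Duty = €100,695.76 × 29.7% = €29,906.64.
Line 2 (3153.40, Eriia, 1,596 kg, €183,061.20):
Base rate for 3153.40 is 12%.
Origin Eriia qualifies under the Talesta–Eriia agreement and 3153.40 is covered: preferential rate 4.5% applies instead.
The additional-duty order on 3153.40 targets Quenon, not Eriia; it does not apply.
Duty = €183,061.20 × 4.5% = €8,237.75.
Total = €29,906.64 + €8,237.75 = €38,144.39.

€38,144.39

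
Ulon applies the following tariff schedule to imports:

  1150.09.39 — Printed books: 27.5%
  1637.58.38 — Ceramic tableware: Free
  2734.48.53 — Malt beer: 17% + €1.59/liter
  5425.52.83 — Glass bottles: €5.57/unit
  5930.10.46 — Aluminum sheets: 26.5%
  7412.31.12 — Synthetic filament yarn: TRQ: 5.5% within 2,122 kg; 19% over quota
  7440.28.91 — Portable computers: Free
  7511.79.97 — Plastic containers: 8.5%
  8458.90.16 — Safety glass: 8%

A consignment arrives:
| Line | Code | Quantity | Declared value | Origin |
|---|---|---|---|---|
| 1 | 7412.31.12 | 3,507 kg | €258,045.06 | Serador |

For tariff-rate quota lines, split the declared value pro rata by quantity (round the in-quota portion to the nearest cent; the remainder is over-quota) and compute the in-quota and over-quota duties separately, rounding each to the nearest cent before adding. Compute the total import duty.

Line 1 (7412.31.12, Serador, 3,507 kg, €258,045.06):
Code 7412.31.12 is under a tariff-rate quota (threshold 2,122 kg). In-quota: 2,122 kg at 5.5%; over-quota: 1,385 kg at 19%.
Pro-rata value split: in-quota = €258,045.06 × 2,122/3,507 = €156,136.76; over-quota = €258,045.06 − €156,136.76 = €101,908.30.
In-quota duty = €156,136.76 × 5.5% = €8,587.52. Over-quota duty = €101,908.30 × 19% = €19,362.58.
Line duty = €8,587.52 + €19,362.58 = €27,950.10.

€27,950.10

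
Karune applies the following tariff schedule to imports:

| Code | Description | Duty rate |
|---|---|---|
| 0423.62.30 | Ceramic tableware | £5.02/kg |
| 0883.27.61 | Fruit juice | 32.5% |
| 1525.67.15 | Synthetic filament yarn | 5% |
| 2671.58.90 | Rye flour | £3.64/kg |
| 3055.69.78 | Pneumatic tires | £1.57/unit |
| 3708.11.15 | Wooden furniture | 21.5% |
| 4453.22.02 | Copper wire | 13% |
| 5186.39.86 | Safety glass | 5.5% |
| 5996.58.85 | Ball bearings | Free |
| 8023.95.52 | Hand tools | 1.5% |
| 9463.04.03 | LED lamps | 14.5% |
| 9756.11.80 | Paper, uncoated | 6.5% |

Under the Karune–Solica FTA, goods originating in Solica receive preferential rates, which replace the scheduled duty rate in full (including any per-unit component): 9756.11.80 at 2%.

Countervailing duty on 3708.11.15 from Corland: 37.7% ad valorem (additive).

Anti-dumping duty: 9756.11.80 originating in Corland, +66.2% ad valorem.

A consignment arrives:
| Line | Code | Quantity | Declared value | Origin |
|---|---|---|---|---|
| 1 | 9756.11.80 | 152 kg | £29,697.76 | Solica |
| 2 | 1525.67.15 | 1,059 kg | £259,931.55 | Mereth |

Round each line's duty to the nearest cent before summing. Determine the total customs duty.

£13,590.54

Line 1 (9756.11.80, Solica, 152 kg, £29,697.76):
Base rate for 9756.11.80 is 6.5%.
Origin Solica qualifies under the Karune–Solica agreement and 9756.11.80 is covered: preferential rate 2% applies instead.
The additional-duty order on 9756.11.80 targets Corland, not Solica; it does not apply.
Duty = £29,697.76 × 2% = £593.96.
Line 2 (1525.67.15, Mereth, 1,059 kg, £259,931.55):
Base rate for 1525.67.15 is 5%.
Duty = £259,931.55 × 5% = £12,996.58.
Total = £593.96 + £12,996.58 = £13,590.54.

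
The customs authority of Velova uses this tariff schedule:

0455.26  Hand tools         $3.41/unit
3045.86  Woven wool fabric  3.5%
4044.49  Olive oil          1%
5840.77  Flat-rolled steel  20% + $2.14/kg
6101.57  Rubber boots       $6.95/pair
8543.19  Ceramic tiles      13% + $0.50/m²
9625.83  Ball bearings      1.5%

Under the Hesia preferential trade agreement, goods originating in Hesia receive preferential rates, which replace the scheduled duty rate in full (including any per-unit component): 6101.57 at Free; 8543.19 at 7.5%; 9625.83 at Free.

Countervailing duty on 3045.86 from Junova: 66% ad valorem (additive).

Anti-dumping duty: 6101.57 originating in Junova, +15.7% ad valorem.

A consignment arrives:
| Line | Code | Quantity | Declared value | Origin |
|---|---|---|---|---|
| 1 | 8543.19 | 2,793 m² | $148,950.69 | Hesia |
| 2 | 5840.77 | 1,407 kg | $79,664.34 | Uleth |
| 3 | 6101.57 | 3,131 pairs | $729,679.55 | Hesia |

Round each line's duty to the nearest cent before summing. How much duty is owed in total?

Line 1 (8543.19, Hesia, 2,793 m², $148,950.69):
Base rate for 8543.19 is 13% + $0.50/m².
Origin Hesia qualifies under the Velova–Hesia agreement and 8543.19 is covered: preferential rate 7.5% applies instead.
Duty = $148,950.69 × 7.5% = $11,171.30.
Line 2 (5840.77, Uleth, 1,407 kg, $79,664.34):
Base rate for 5840.77 is 20% + $2.14/kg.
Duty = $79,664.34 × 20% + 1,407 × $2.14 = $18,943.85.
Line 3 (6101.57, Hesia, 3,131 pairs, $729,679.55):
Base rate for 6101.57 is $6.95/pair.
Origin Hesia qualifies under the Velova–Hesia agreement and 6101.57 is covered: preferential rate Free applies instead.
The additional-duty order on 6101.57 targets Junova, not Hesia; it does not apply.
Duty = $729,679.55 × 0% = $0.00.
Total = $11,171.30 + $18,943.85 + $0.00 = $30,115.15.

$30,115.15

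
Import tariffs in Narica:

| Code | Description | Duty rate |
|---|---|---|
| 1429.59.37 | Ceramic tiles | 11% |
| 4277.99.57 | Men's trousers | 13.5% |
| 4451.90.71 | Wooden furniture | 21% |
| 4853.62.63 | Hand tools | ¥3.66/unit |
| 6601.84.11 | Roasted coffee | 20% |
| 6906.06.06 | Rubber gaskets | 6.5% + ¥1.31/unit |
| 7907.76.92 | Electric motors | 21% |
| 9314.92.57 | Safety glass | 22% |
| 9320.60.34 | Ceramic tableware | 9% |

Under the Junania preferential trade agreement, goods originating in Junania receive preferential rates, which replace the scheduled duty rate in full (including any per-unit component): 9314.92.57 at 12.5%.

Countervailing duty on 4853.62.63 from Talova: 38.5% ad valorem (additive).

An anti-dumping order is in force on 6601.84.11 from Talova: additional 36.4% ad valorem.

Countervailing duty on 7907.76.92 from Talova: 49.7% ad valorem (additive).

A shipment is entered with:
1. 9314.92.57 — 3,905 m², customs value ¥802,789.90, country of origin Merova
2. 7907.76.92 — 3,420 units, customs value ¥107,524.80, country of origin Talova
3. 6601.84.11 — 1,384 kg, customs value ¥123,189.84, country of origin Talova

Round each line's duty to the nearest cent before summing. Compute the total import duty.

Line 1 (9314.92.57, Merova, 3,905 m², ¥802,789.90):
Base rate for 9314.92.57 is 22%.
9314.92.57 has an FTA preferential rate, but origin Merova is not Junania; base rate stands.
Duty = ¥802,789.90 × 22% = ¥176,613.78.
Line 2 (7907.76.92, Talova, 3,420 units, ¥107,524.80):
Base rate for 7907.76.92 is 21%.
Additional duty on 7907.76.92 from Talova: +49.7%. Applied ad valorem rate: 21% + 49.7% = 70.7%.
Duty = ¥107,524.80 × 70.7% = ¥76,020.03.
Line 3 (6601.84.11, Talova, 1,384 kg, ¥123,189.84):
Base rate for 6601.84.11 is 20%.
Additional duty on 6601.84.11 from Talova: +36.4%. Applied ad valorem rate: 20% + 36.4% = 56.4%.
Duty = ¥123,189.84 × 56.4% = ¥69,479.07.
Total = ¥176,613.78 + ¥76,020.03 + ¥69,479.07 = ¥322,112.88.

¥322,112.88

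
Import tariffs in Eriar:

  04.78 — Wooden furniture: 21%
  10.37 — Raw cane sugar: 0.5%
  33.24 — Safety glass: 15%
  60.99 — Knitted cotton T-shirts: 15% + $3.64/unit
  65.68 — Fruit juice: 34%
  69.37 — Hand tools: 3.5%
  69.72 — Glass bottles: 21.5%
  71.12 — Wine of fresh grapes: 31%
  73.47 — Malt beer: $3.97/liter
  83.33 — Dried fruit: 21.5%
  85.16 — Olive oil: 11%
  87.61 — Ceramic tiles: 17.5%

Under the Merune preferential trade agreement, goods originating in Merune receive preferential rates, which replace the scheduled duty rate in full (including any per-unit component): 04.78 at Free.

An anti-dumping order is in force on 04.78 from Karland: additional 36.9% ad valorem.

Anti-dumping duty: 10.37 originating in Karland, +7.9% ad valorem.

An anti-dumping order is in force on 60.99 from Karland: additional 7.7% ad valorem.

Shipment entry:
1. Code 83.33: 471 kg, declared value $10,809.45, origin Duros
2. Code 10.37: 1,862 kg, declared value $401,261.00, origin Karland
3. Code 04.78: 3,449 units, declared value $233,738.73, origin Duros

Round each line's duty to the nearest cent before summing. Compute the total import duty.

$85,115.08

Line 1 (83.33, Duros, 471 kg, $10,809.45):
Base rate for 83.33 is 21.5%.
Duty = $10,809.45 × 21.5% = $2,324.03.
Line 2 (10.37, Karland, 1,862 kg, $401,261.00):
Base rate for 10.37 is 0.5%.
Additional duty on 10.37 from Karland: +7.9%. Applied ad valorem rate: 0.5% + 7.9% = 8.4%.
Duty = $401,261.00 × 8.4% = $33,705.92.
Line 3 (04.78, Duros, 3,449 units, $233,738.73):
Base rate for 04.78 is 21%.
04.78 has an FTA preferential rate, but origin Duros is not Merune; base rate stands.
The additional-duty order on 04.78 targets Karland, not Duros; it does not apply.
Duty = $233,738.73 × 21% = $49,085.13.
Total = $2,324.03 + $33,705.92 + $49,085.13 = $85,115.08.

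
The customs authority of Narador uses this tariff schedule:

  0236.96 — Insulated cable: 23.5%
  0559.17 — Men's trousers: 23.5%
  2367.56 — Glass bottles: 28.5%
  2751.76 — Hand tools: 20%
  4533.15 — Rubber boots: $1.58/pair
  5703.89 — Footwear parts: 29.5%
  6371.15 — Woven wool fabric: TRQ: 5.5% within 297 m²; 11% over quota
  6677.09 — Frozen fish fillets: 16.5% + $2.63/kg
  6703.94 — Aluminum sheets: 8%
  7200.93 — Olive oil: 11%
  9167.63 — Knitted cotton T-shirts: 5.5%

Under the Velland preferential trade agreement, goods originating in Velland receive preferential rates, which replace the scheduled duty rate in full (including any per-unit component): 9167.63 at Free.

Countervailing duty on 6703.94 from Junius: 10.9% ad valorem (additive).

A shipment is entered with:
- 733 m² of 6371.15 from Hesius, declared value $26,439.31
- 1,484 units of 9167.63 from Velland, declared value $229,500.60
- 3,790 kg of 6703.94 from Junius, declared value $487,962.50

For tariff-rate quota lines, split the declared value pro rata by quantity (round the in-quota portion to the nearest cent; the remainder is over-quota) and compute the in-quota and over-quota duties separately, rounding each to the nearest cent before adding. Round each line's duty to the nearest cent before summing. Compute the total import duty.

$94,544.03

Line 1 (6371.15, Hesius, 733 m², $26,439.31):
Code 6371.15 is under a tariff-rate quota (threshold 297 m²). In-quota: 297 m² at 5.5%; over-quota: 436 m² at 11%.
Pro-rata value split: in-quota = $26,439.31 × 297/733 = $10,712.79; over-quota = $26,439.31 − $10,712.79 = $15,726.52.
In-quota duty = $10,712.79 × 5.5% = $589.20. Over-quota duty = $15,726.52 × 11% = $1,729.92.
Line duty = $589.20 + $1,729.92 = $2,319.12.
Line 2 (9167.63, Velland, 1,484 units, $229,500.60):
Base rate for 9167.63 is 5.5%.
Origin Velland qualifies under the Narador–Velland agreement and 9167.63 is covered: preferential rate Free applies instead.
Duty = $229,500.60 × 0% = $0.00.
Line 3 (6703.94, Junius, 3,790 kg, $487,962.50):
Base rate for 6703.94 is 8%.
Additional duty on 6703.94 from Junius: +10.9%. Applied ad valorem rate: 8% + 10.9% = 18.9%.
Duty = $487,962.50 × 18.9% = $92,224.91.
Total = $2,319.12 + $0.00 + $92,224.91 = $94,544.03.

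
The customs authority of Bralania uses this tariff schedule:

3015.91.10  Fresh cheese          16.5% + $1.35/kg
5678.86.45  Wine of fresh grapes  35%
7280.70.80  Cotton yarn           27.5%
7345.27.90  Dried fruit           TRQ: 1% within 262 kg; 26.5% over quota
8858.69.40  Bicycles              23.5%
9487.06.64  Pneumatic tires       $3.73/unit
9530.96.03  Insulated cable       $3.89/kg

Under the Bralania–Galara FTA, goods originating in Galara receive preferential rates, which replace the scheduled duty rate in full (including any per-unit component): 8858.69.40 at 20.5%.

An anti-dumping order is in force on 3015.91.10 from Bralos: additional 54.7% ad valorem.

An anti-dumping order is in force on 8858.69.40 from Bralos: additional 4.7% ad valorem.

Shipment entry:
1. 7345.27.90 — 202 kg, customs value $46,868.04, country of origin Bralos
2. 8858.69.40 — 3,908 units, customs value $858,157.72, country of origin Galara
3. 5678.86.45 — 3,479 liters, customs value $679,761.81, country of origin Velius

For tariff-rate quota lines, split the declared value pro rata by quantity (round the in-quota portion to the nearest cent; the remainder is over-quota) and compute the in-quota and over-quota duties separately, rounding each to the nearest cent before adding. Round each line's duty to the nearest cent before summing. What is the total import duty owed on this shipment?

$414,307.64

Line 1 (7345.27.90, Bralos, 202 kg, $46,868.04):
Code 7345.27.90 is under a tariff-rate quota (threshold 262 kg). Quantity 202 kg is within the quota, so the in-quota rate 1% applies to the full value.
Duty = $46,868.04 × 1% = $468.68.
Line 2 (8858.69.40, Galara, 3,908 units, $858,157.72):
Base rate for 8858.69.40 is 23.5%.
Origin Galara qualifies under the Bralania–Galara agreement and 8858.69.40 is covered: preferential rate 20.5% applies instead.
The additional-duty order on 8858.69.40 targets Bralos, not Galara; it does not apply.
Duty = $858,157.72 × 20.5% = $175,922.33.
Line 3 (5678.86.45, Velius, 3,479 liters, $679,761.81):
Base rate for 5678.86.45 is 35%.
Duty = $679,761.81 × 35% = $237,916.63.
Total = $468.68 + $175,922.33 + $237,916.63 = $414,307.64.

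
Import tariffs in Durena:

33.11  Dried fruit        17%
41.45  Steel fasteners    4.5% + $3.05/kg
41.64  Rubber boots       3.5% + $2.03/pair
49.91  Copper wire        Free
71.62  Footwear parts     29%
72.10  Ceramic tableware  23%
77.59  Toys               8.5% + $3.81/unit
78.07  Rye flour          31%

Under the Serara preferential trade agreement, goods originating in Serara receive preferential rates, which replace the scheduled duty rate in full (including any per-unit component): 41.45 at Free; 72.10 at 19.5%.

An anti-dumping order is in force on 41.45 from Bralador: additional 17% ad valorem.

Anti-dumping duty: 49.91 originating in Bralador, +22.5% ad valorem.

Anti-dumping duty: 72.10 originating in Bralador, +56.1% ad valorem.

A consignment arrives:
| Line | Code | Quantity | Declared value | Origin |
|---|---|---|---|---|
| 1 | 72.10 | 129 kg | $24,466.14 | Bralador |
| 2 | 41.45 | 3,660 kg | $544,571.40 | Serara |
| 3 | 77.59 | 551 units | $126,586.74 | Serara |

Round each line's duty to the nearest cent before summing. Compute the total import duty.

Line 1 (72.10, Bralador, 129 kg, $24,466.14):
Base rate for 72.10 is 23%.
72.10 has an FTA preferential rate, but origin Bralador is not Serara; base rate stands.
Additional duty on 72.10 from Bralador: +56.1%. Applied ad valorem rate: 23% + 56.1% = 79.1%.
Duty = $24,466.14 × 79.1% = $19,352.72.
Line 2 (41.45, Serara, 3,660 kg, $544,571.40):
Base rate for 41.45 is 4.5% + $3.05/kg.
Origin Serara qualifies under the Durena–Serara agreement and 41.45 is covered: preferential rate Free applies instead.
The additional-duty order on 41.45 targets Bralador, not Serara; it does not apply.
Duty = $544,571.40 × 0% = $0.00.
Line 3 (77.59, Serara, 551 units, $126,586.74):
Base rate for 77.59 is 8.5% + $3.81/unit.
Origin Serara is the FTA partner but 77.59 is not on the preference list; base rate stands.
Duty = $126,586.74 × 8.5% + 551 × $3.81 = $12,859.18.
Total = $19,352.72 + $0.00 + $12,859.18 = $32,211.90.

$32,211.90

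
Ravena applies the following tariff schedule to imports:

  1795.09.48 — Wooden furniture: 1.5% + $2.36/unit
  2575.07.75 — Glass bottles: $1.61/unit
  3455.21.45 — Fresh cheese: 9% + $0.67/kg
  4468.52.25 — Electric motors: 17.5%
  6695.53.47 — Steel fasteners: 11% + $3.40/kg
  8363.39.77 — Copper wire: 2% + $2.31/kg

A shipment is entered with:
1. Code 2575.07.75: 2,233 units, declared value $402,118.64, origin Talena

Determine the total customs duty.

Line 1 (2575.07.75, Talena, 2,233 units, $402,118.64):
Base rate for 2575.07.75 is $1.61/unit.
Duty = 2,233 × $1.61 = $3,595.13.

$3,595.13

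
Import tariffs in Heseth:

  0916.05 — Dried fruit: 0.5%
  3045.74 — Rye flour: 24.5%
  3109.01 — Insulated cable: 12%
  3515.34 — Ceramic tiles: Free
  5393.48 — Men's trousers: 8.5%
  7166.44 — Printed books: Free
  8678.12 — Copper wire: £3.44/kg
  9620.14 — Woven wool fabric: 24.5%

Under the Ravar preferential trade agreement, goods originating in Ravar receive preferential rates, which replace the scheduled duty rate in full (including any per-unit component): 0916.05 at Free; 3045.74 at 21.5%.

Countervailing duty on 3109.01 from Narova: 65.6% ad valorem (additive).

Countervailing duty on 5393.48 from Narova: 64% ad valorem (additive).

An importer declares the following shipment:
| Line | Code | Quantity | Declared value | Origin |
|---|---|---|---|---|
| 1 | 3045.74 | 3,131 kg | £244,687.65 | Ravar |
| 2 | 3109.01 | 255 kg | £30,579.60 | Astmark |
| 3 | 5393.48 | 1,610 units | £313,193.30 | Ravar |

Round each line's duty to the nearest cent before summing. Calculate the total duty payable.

Line 1 (3045.74, Ravar, 3,131 kg, £244,687.65):
Base rate for 3045.74 is 24.5%.
Origin Ravar qualifies under the Heseth–Ravar agreement and 3045.74 is covered: preferential rate 21.5% applies instead.
Duty = £244,687.65 × 21.5% = £52,607.84.
Line 2 (3109.01, Astmark, 255 kg, £30,579.60):
Base rate for 3109.01 is 12%.
The additional-duty order on 3109.01 targets Narova, not Astmark; it does not apply.
Duty = £30,579.60 × 12% = £3,669.55.
Line 3 (5393.48, Ravar, 1,610 units, £313,193.30):
Base rate for 5393.48 is 8.5%.
Origin Ravar is the FTA partner but 5393.48 is not on the preference list; base rate stands.
The additional-duty order on 5393.48 targets Narova, not Ravar; it does not apply.
Duty = £313,193.30 × 8.5% = £26,621.43.
Total = £52,607.84 + £3,669.55 + £26,621.43 = £82,898.82.

£82,898.82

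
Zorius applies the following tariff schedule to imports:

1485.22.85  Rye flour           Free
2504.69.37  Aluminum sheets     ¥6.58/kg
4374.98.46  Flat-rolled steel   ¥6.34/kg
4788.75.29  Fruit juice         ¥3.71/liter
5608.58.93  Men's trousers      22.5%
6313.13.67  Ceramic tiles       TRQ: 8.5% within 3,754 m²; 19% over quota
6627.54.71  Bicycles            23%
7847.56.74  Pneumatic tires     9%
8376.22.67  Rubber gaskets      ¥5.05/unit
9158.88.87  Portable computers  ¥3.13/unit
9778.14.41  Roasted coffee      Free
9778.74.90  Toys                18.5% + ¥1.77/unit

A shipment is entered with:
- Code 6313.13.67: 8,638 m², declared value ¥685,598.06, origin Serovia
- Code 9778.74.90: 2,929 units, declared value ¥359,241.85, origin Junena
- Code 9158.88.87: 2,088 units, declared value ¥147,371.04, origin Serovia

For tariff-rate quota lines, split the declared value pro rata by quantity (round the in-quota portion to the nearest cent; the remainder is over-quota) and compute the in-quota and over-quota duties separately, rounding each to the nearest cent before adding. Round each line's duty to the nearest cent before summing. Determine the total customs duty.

¥177,157.87

Line 1 (6313.13.67, Serovia, 8,638 m², ¥685,598.06):
Code 6313.13.67 is under a tariff-rate quota (threshold 3,754 m²). In-quota: 3,754 m² at 8.5%; over-quota: 4,884 m² at 19%.
Pro-rata value split: in-quota = ¥685,598.06 × 3,754/8,638 = ¥297,954.98; over-quota = ¥685,598.06 − ¥297,954.98 = ¥387,643.08.
In-quota duty = ¥297,954.98 × 8.5% = ¥25,326.17. Over-quota duty = ¥387,643.08 × 19% = ¥73,652.19.
Line duty = ¥25,326.17 + ¥73,652.19 = ¥98,978.36.
Line 2 (9778.74.90, Junena, 2,929 units, ¥359,241.85):
Base rate for 9778.74.90 is 18.5% + ¥1.77/unit.
Duty = ¥359,241.85 × 18.5% + 2,929 × ¥1.77 = ¥71,644.07.
Line 3 (9158.88.87, Serovia, 2,088 units, ¥147,371.04):
Base rate for 9158.88.87 is ¥3.13/unit.
Duty = 2,088 × ¥3.13 = ¥6,535.44.
Total = ¥98,978.36 + ¥71,644.07 + ¥6,535.44 = ¥177,157.87.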